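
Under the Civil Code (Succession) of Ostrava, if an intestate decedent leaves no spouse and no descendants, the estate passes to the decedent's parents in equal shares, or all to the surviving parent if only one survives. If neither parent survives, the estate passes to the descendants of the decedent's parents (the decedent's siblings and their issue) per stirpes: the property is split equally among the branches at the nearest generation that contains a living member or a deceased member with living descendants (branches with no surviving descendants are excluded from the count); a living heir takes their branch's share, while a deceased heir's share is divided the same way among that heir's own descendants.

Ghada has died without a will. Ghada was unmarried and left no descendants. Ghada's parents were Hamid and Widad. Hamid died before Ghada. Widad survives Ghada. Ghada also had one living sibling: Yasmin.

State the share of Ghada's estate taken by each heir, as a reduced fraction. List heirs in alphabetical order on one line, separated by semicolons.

Widad 1

Only one parent, Widad, survives, so Widad takes the entire estate. The siblings take nothing because a surviving parent has priority.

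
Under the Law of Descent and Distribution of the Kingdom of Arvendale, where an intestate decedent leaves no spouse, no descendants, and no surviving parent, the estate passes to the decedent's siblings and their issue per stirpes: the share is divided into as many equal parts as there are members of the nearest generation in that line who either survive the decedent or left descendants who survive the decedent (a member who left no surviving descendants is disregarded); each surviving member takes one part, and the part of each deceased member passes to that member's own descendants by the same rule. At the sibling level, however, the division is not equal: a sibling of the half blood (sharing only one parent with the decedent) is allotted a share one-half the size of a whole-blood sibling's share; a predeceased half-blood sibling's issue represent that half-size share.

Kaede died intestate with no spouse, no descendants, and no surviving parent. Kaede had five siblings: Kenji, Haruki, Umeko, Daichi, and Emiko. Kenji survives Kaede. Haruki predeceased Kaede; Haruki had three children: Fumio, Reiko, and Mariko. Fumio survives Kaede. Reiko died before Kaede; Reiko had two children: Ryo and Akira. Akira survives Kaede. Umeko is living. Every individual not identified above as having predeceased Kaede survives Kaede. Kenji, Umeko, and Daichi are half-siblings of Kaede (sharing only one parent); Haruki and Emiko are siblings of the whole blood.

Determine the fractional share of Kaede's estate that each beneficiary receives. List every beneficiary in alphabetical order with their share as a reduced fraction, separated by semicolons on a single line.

No spouse, descendants, or parent survives, so the estate passes to Kaede's siblings per stirpes.
Half-blood siblings count for one-half the weight of whole-blood siblings at the initial division.
Dividing 1 in proportion to weights (total weight 7/2): Kenji (weight 1/2) → 1/7; Haruki (weight 1) → 2/7; Umeko (weight 1/2) → 1/7; Daichi (weight 1/2) → 1/7; Emiko (weight 1) → 2/7.
Kenji is living and takes 1/7.
Haruki predeceased; the 2/7 allotted to Haruki's branch passes to Haruki's issue by representation.
The 2/7 is divided into 3 equal shares of 2/21 among Fumio, Reiko, Mariko.
Fumio is living and takes 2/21.
Reiko predeceased; the 2/21 allotted to Reiko's branch passes to Reiko's issue by representation.
The 2/21 is divided into 2 equal shares of 1/21 among Ryo, Akira.
Ryo is living and takes 1/21.
Akira is living and takes 1/21.
Mariko is living and takes 2/21.
Umeko is living and takes 1/7.
Daichi is living and takes 1/7.
Emiko is living and takes 2/7.

Akira 1/21; Daichi 1/7; Emiko 2/7; Fumio 2/21; Kenji 1/7; Mariko 2/21; Ryo 1/21; Umeko 1/7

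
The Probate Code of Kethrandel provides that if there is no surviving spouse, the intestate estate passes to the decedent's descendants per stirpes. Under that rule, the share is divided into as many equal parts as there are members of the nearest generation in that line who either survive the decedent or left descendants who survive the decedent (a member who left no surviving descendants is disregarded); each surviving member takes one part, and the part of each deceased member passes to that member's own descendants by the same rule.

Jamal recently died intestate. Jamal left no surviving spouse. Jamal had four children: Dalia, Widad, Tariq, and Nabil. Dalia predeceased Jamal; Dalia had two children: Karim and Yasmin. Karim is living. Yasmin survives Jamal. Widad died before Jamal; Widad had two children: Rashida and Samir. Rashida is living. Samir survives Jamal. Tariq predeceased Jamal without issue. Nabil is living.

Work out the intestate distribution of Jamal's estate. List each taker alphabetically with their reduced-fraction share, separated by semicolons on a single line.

Karim 1/6; Nabil 1/3; Rashida 1/6; Samir 1/6; Yasmin 1/6

There is no surviving spouse, so the entire estate passes to Jamal's descendants per stirpes.
Tariq left no surviving issue, so that branch lapses and is disregarded.
The estate is divided into 3 equal shares of 1/3 among Dalia, Widad, Nabil.
Dalia predeceased; the 1/3 allotted to Dalia's branch passes to Dalia's issue by representation.
The 1/3 is divided into 2 equal shares of 1/6 among Karim, Yasmin.
Karim is living and takes 1/6.
Yasmin is living and takes 1/6.
Widad predeceased; the 1/3 allotted to Widad's branch passes to Widad's issue by representation.
The 1/3 is divided into 2 equal shares of 1/6 among Rashida, Samir.
Rashida is living and takes 1/6.
Samir is living and takes 1/6.
Nabil is living and takes 1/3.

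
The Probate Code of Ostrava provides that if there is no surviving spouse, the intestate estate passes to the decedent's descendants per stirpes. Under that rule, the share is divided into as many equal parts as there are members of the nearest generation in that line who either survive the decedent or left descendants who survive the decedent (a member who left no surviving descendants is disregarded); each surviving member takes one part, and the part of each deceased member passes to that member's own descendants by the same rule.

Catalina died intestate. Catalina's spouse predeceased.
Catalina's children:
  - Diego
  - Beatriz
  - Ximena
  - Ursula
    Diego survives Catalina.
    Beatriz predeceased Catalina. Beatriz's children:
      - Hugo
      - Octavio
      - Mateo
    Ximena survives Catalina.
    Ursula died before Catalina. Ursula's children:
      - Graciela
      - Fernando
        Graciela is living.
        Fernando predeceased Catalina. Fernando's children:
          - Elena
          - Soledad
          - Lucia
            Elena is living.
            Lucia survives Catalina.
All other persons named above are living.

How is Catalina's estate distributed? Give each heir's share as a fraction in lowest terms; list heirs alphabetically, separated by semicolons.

There is no surviving spouse, so the entire estate passes to Catalina's descendants per stirpes.
The estate is divided into 4 equal shares of 1/4 among Diego, Beatriz, Ximena, Ursula.
Diego is living and takes 1/4.
Beatriz predeceased; the 1/4 allotted to Beatriz's branch passes to Beatriz's issue by representation.
The 1/4 is divided into 3 equal shares of 1/12 among Hugo, Octavio, Mateo.
Hugo is living and takes 1/12.
Octavio is living and takes 1/12.
Mateo is living and takes 1/12.
Ximena is living and takes 1/4.
Ursula predeceased; the 1/4 allotted to Ursula's branch passes to Ursula's issue by representation.
The 1/4 is divided into 2 equal shares of 1/8 among Graciela, Fernando.
Graciela is living and takes 1/8.
Fernando predeceased; the 1/8 allotted to Fernando's branch passes to Fernando's issue by representation.
The 1/8 is divided into 3 equal shares of 1/24 among Elena, Soledad, Lucia.
Elena is living and takes 1/24.
Soledad is living and takes 1/24.
Lucia is living and takes 1/24.

Diego 1/4; Elena 1/24; Graciela 1/8; Hugo 1/12; Lucia 1/24; Mateo 1/12; Octavio 1/12; Soledad 1/24; Ximena 1/4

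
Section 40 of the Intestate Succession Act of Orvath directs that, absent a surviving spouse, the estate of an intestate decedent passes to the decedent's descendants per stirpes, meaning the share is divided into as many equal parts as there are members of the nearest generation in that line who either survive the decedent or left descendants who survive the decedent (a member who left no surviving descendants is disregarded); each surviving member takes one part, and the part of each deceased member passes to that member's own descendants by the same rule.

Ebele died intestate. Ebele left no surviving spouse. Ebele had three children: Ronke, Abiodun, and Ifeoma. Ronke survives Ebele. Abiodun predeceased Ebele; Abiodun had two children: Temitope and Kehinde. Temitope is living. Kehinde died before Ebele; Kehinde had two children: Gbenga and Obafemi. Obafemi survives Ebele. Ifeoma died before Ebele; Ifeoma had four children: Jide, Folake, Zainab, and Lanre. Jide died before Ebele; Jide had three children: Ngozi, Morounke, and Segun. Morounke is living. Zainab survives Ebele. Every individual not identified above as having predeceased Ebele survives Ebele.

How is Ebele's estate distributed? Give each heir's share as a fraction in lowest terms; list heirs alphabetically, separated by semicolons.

Folake 1/12; Gbenga 1/12; Lanre 1/12; Morounke 1/36; Ngozi 1/36; Obafemi 1/12; Ronke 1/3; Segun 1/36; Temitope 1/6; Zainab 1/12

There is no surviving spouse, so the entire estate passes to Ebele's descendants per stirpes.
The estate is divided into 3 equal shares of 1/3 among Ronke, Abiodun, Ifeoma.
Ronke is living and takes 1/3.
Abiodun predeceased; the 1/3 allotted to Abiodun's branch passes to Abiodun's issue by representation.
The 1/3 is divided into 2 equal shares of 1/6 among Temitope, Kehinde.
Temitope is living and takes 1/6.
Kehinde predeceased; the 1/6 allotted to Kehinde's branch passes to Kehinde's issue by representation.
The 1/6 is divided into 2 equal shares of 1/12 among Gbenga, Obafemi.
Gbenga is living and takes 1/12.
Obafemi is living and takes 1/12.
Ifeoma predeceased; the 1/3 allotted to Ifeoma's branch passes to Ifeoma's issue by representation.
The 1/3 is divided into 4 equal shares of 1/12 among Jide, Folake, Zainab, Lanre.
Jide predeceased; the 1/12 allotted to Jide's branch passes to Jide's issue by representation.
The 1/12 is divided into 3 equal shares of 1/36 among Ngozi, Morounke, Segun.
Ngozi is living and takes 1/36.
Morounke is living and takes 1/36.
Segun is living and takes 1/36.
Folake is living and takes 1/12.
Zainab is living and takes 1/12.
Lanre is living and takes 1/12.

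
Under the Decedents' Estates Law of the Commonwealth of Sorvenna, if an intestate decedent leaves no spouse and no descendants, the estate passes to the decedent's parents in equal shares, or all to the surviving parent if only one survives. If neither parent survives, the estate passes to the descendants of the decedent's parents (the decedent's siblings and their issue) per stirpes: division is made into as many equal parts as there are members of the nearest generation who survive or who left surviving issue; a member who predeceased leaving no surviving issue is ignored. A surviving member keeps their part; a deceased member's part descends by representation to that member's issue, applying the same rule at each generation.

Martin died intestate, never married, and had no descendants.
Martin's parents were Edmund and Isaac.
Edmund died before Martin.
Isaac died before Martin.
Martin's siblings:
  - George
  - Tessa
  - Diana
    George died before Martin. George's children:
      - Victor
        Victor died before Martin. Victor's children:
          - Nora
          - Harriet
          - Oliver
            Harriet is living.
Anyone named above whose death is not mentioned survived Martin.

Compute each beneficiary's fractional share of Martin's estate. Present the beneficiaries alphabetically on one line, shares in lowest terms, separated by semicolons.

Diana 1/3; Harriet 1/9; Nora 1/9; Oliver 1/9; Tessa 1/3

Neither parent survives and there are no descendants, so the estate passes to Martin's siblings and their issue per stirpes.
The estate is divided into 3 equal shares of 1/3 among George, Tessa, Diana.
George predeceased; the 1/3 allotted to George's branch passes to George's issue by representation.
Victor's line is the sole branch at this level, so the full 1/3 passes to Victor's issue by representation.
The 1/3 is divided into 3 equal shares of 1/9 among Nora, Harriet, Oliver.
Nora is living and takes 1/9.
Harriet is living and takes 1/9.
Oliver is living and takes 1/9.
Tessa is living and takes 1/3.
Diana is living and takes 1/3.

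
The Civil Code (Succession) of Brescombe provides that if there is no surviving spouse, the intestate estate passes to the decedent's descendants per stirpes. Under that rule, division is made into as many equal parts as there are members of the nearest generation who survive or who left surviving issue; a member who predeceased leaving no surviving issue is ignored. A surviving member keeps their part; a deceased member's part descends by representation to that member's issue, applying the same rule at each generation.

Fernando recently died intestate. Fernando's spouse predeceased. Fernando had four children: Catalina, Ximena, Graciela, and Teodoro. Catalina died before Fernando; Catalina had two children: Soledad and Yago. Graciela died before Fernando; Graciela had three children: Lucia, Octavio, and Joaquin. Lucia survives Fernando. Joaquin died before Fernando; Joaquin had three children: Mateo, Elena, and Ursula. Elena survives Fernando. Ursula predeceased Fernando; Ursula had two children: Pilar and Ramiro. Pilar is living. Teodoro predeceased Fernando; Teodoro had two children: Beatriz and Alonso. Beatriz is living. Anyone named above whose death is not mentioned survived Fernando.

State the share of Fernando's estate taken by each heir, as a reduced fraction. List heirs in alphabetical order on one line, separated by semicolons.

There is no surviving spouse, so the entire estate passes to Fernando's descendants per stirpes.
The estate is divided into 4 equal shares of 1/4 among Catalina, Ximena, Graciela, Teodoro.
Catalina predeceased; the 1/4 allotted to Catalina's branch passes to Catalina's issue by representation.
The 1/4 is divided into 2 equal shares of 1/8 among Soledad, Yago.
Soledad is living and takes 1/8.
Yago is living and takes 1/8.
Ximena is living and takes 1/4.
Graciela predeceased; the 1/4 allotted to Graciela's branch passes to Graciela's issue by representation.
The 1/4 is divided into 3 equal shares of 1/12 among Lucia, Octavio, Joaquin.
Lucia is living and takes 1/12.
Octavio is living and takes 1/12.
Joaquin predeceased; the 1/12 allotted to Joaquin's branch passes to Joaquin's issue by representation.
The 1/12 is divided into 3 equal shares of 1/36 among Mateo, Elena, Ursula.
Mateo is living and takes 1/36.
Elena is living and takes 1/36.
Ursula predeceased; the 1/36 allotted to Ursula's branch passes to Ursula's issue by representation.
The 1/36 is divided into 2 equal shares of 1/72 among Pilar, Ramiro.
Pilar is living and takes 1/72.
Ramiro is living and takes 1/72.
Teodoro predeceased; the 1/4 allotted to Teodoro's branch passes to Teodoro's issue by representation.
The 1/4 is divided into 2 equal shares of 1/8 among Beatriz, Alonso.
Beatriz is living and takes 1/8.
Alonso is living and takes 1/8.

Alonso 1/8; Beatriz 1/8; Elena 1/36; Lucia 1/12; Mateo 1/36; Octavio 1/12; Pilar 1/72; Ramiro 1/72; Soledad 1/8; Ximena 1/4; Yago 1/8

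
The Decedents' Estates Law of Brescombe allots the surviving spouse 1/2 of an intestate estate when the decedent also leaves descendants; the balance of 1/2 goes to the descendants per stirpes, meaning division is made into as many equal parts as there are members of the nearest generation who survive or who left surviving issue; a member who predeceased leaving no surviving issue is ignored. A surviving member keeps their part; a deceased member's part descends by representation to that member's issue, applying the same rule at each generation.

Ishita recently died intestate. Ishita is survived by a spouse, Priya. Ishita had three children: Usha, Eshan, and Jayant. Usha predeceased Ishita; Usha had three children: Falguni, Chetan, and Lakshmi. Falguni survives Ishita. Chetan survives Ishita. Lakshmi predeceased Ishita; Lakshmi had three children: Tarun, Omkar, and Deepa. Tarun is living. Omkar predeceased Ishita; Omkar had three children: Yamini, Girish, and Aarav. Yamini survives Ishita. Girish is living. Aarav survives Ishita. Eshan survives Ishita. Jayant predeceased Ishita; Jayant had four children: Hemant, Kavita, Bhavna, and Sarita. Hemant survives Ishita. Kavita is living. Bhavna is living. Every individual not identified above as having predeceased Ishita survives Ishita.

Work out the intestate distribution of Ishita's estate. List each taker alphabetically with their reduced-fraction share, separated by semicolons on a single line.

Priya, as surviving spouse, takes 1/2.
The remaining 1/2 passes to Ishita's descendants per stirpes.
The 1/2 is divided into 3 equal shares of 1/6 among Usha, Eshan, Jayant.
Usha predeceased; the 1/6 allotted to Usha's branch passes to Usha's issue by representation.
The 1/6 is divided into 3 equal shares of 1/18 among Falguni, Chetan, Lakshmi.
Falguni is living and takes 1/18.
Chetan is living and takes 1/18.
Lakshmi predeceased; the 1/18 allotted to Lakshmi's branch passes to Lakshmi's issue by representation.
The 1/18 is divided into 3 equal shares of 1/54 among Tarun, Omkar, Deepa.
Tarun is living and takes 1/54.
Omkar predeceased; the 1/54 allotted to Omkar's branch passes to Omkar's issue by representation.
The 1/54 is divided into 3 equal shares of 1/162 among Yamini, Girish, Aarav.
Yamini is living and takes 1/162.
Girish is living and takes 1/162.
Aarav is living and takes 1/162.
Deepa is living and takes 1/54.
Eshan is living and takes 1/6.
Jayant predeceased; the 1/6 allotted to Jayant's branch passes to Jayant's issue by representation.
The 1/6 is divided into 4 equal shares of 1/24 among Hemant, Kavita, Bhavna, Sarita.
Hemant is living and takes 1/24.
Kavita is living and takes 1/24.
Bhavna is living and takes 1/24.
Sarita is living and takes 1/24.

Aarav 1/162; Bhavna 1/24; Chetan 1/18; Deepa 1/54; Eshan 1/6; Falguni 1/18; Girish 1/162; Hemant 1/24; Kavita 1/24; Priya 1/2; Sarita 1/24; Tarun 1/54; Yamini 1/162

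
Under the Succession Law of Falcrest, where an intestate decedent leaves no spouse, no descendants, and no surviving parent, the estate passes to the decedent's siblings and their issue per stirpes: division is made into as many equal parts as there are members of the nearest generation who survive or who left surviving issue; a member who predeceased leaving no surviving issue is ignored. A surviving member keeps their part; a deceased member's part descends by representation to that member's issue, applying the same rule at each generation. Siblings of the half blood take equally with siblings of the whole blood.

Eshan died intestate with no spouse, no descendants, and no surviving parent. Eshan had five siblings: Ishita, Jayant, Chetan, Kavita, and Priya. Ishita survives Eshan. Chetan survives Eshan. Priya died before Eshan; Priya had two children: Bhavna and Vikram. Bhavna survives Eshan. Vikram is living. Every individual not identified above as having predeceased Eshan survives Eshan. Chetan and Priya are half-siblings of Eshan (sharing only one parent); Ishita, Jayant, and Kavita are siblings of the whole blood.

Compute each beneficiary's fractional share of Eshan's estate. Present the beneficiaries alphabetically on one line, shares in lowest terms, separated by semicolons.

No spouse, descendants, or parent survives, so the estate passes to Eshan's siblings per stirpes.
Half-blood and whole-blood siblings take equally under the stated rule.
The estate is divided into 5 equal shares of 1/5 among Ishita, Jayant, Chetan, Kavita, Priya.
Ishita is living and takes 1/5.
Jayant is living and takes 1/5.
Chetan is living and takes 1/5.
Kavita is living and takes 1/5.
Priya predeceased; the 1/5 allotted to Priya's branch passes to Priya's issue by representation.
The 1/5 is divided into 2 equal shares of 1/10 among Bhavna, Vikram.
Bhavna is living and takes 1/10.
Vikram is living and takes 1/10.

Bhavna 1/10; Chetan 1/5; Ishita 1/5; Jayant 1/5; Kavita 1/5; Vikram 1/10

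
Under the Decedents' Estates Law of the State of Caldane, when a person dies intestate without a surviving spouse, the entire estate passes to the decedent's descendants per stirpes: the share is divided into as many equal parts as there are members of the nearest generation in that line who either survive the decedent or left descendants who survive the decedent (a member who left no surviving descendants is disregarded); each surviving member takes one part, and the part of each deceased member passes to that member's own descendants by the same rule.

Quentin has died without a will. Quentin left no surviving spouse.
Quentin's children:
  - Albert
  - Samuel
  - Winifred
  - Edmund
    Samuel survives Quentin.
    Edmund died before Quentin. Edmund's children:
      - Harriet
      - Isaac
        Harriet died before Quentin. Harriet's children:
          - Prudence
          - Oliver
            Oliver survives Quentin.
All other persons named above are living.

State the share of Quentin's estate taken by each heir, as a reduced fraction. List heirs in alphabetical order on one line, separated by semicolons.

Albert 1/4; Isaac 1/8; Oliver 1/16; Prudence 1/16; Samuel 1/4; Winifred 1/4

There is no surviving spouse, so the entire estate passes to Quentin's descendants per stirpes.
The estate is divided into 4 equal shares of 1/4 among Albert, Samuel, Winifred, Edmund.
Albert is living and takes 1/4.
Samuel is living and takes 1/4.
Winifred is living and takes 1/4.
Edmund predeceased; the 1/4 allotted to Edmund's branch passes to Edmund's issue by representation.
The 1/4 is divided into 2 equal shares of 1/8 among Harriet, Isaac.
Harriet predeceased; the 1/8 allotted to Harriet's branch passes to Harriet's issue by representation.
The 1/8 is divided into 2 equal shares of 1/16 among Prudence, Oliver.
Prudence is living and takes 1/16.
Oliver is living and takes 1/16.
Isaac is living and takes 1/8.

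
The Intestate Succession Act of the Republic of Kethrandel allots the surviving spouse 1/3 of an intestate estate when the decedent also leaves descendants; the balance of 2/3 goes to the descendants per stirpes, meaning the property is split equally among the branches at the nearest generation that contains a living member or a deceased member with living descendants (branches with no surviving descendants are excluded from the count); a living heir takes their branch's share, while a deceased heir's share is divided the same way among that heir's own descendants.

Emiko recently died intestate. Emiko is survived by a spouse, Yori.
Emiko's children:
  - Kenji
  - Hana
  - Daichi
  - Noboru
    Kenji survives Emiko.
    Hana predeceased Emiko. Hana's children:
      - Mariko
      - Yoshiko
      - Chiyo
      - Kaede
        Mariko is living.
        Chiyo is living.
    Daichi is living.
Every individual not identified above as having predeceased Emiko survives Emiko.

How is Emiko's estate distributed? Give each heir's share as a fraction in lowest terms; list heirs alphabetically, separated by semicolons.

Chiyo 1/24; Daichi 1/6; Kaede 1/24; Kenji 1/6; Mariko 1/24; Noboru 1/6; Yori 1/3; Yoshiko 1/24

Yori, as surviving spouse, takes 1/3.
The remaining 2/3 passes to Emiko's descendants per stirpes.
The 2/3 is divided into 4 equal shares of 1/6 among Kenji, Hana, Daichi, Noboru.
Kenji is living and takes 1/6.
Hana predeceased; the 1/6 allotted to Hana's branch passes to Hana's issue by representation.
The 1/6 is divided into 4 equal shares of 1/24 among Mariko, Yoshiko, Chiyo, Kaede.
Mariko is living and takes 1/24.
Yoshiko is living and takes 1/24.
Chiyo is living and takes 1/24.
Kaede is living and takes 1/24.
Daichi is living and takes 1/6.
Noboru is living and takes 1/6.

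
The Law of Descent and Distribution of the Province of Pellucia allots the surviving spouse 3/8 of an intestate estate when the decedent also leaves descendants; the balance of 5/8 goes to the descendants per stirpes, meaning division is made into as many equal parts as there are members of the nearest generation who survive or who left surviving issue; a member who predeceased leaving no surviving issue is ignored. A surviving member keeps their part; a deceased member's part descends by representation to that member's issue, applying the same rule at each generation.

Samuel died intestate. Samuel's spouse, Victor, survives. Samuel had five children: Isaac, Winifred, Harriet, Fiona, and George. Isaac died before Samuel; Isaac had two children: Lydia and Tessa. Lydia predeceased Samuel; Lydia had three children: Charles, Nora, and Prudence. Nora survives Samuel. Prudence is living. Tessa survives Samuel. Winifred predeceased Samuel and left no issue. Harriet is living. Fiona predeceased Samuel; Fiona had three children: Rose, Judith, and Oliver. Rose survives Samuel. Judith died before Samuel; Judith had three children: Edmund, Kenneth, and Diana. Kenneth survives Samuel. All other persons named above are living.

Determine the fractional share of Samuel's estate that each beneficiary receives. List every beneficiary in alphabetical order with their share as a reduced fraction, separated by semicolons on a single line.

Charles 5/192; Diana 5/288; Edmund 5/288; George 5/32; Harriet 5/32; Kenneth 5/288; Nora 5/192; Oliver 5/96; Prudence 5/192; Rose 5/96; Tessa 5/64; Victor 3/8

Victor, as surviving spouse, takes 3/8.
The remaining 5/8 passes to Samuel's descendants per stirpes.
Winifred left no surviving issue, so that branch lapses and is disregarded.
The 5/8 is divided into 4 equal shares of 5/32 among Isaac, Harriet, Fiona, George.
Isaac predeceased; the 5/32 allotted to Isaac's branch passes to Isaac's issue by representation.
The 5/32 is divided into 2 equal shares of 5/64 among Lydia, Tessa.
Lydia predeceased; the 5/64 allotted to Lydia's branch passes to Lydia's issue by representation.
The 5/64 is divided into 3 equal shares of 5/192 among Charles, Nora, Prudence.
Charles is living and takes 5/192.
Nora is living and takes 5/192.
Prudence is living and takes 5/192.
Tessa is living and takes 5/64.
Harriet is living and takes 5/32.
Fiona predeceased; the 5/32 allotted to Fiona's branch passes to Fiona's issue by representation.
The 5/32 is divided into 3 equal shares of 5/96 among Rose, Judith, Oliver.
Rose is living and takes 5/96.
Judith predeceased; the 5/96 allotted to Judith's branch passes to Judith's issue by representation.
The 5/96 is divided into 3 equal shares of 5/288 among Edmund, Kenneth, Diana.
Edmund is living and takes 5/288.
Kenneth is living and takes 5/288.
Diana is living and takes 5/288.
Oliver is living and takes 5/96.
George is living and takes 5/32.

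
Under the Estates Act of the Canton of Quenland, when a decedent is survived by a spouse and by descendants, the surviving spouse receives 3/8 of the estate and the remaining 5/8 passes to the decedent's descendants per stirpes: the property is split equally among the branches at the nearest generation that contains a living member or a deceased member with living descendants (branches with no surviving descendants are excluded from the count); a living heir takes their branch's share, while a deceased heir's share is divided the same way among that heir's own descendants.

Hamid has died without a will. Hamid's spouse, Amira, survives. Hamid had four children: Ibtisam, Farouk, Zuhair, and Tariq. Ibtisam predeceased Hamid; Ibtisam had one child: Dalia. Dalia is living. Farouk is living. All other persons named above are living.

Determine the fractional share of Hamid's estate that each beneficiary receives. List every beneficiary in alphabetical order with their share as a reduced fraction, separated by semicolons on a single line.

Amira 3/8; Dalia 5/32; Farouk 5/32; Tariq 5/32; Zuhair 5/32

Amira, as surviving spouse, takes 3/8.
The remaining 5/8 passes to Hamid's descendants per stirpes.
The 5/8 is divided into 4 equal shares of 5/32 among Ibtisam, Farouk, Zuhair, Tariq.
Ibtisam predeceased; the 5/32 allotted to Ibtisam's branch passes to Ibtisam's issue by representation.
Dalia is the sole taker at this level and receives the full 5/32.
Farouk is living and takes 5/32.
Zuhair is living and takes 5/32.
Tariq is living and takes 5/32.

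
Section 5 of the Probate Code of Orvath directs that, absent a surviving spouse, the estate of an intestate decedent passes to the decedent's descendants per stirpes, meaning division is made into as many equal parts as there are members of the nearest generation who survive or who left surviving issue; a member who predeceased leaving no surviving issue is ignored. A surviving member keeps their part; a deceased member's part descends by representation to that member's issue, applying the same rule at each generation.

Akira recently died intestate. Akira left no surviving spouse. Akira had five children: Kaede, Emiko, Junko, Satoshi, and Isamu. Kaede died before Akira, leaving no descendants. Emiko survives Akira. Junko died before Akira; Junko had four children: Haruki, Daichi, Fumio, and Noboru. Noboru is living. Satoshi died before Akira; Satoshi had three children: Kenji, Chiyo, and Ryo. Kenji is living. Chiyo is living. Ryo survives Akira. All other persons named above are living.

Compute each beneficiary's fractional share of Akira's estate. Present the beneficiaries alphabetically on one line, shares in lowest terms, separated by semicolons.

There is no surviving spouse, so the entire estate passes to Akira's descendants per stirpes.
Kaede left no surviving issue, so that branch lapses and is disregarded.
The estate is divided into 4 equal shares of 1/4 among Emiko, Junko, Satoshi, Isamu.
Emiko is living and takes 1/4.
Junko predeceased; the 1/4 allotted to Junko's branch passes to Junko's issue by representation.
The 1/4 is divided into 4 equal shares of 1/16 among Haruki, Daichi, Fumio, Noboru.
Haruki is living and takes 1/16.
Daichi is living and takes 1/16.
Fumio is living and takes 1/16.
Noboru is living and takes 1/16.
Satoshi predeceased; the 1/4 allotted to Satoshi's branch passes to Satoshi's issue by representation.
The 1/4 is divided into 3 equal shares of 1/12 among Kenji, Chiyo, Ryo.
Kenji is living and takes 1/12.
Chiyo is living and takes 1/12.
Ryo is living and takes 1/12.
Isamu is living and takes 1/4.

Chiyo 1/12; Daichi 1/16; Emiko 1/4; Fumio 1/16; Haruki 1/16; Isamu 1/4; Kenji 1/12; Noboru 1/16; Ryo 1/12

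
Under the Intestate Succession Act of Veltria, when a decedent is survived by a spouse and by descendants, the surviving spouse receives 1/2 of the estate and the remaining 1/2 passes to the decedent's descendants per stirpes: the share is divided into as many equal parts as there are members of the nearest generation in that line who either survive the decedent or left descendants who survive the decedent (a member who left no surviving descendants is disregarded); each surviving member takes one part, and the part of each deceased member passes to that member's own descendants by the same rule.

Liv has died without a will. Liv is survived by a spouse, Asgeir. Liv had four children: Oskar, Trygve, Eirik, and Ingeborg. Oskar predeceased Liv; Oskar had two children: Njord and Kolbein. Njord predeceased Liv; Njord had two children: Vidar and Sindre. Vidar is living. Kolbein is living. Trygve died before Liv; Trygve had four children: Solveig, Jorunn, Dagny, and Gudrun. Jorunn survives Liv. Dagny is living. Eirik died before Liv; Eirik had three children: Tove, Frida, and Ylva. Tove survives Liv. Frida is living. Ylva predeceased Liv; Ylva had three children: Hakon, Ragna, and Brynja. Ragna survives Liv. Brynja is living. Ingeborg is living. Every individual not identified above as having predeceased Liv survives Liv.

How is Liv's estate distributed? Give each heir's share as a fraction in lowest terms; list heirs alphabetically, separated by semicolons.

Asgeir, as surviving spouse, takes 1/2.
The remaining 1/2 passes to Liv's descendants per stirpes.
The 1/2 is divided into 4 equal shares of 1/8 among Oskar, Trygve, Eirik, Ingeborg.
Oskar predeceased; the 1/8 allotted to Oskar's branch passes to Oskar's issue by representation.
The 1/8 is divided into 2 equal shares of 1/16 among Njord, Kolbein.
Njord predeceased; the 1/16 allotted to Njord's branch passes to Njord's issue by representation.
The 1/16 is divided into 2 equal shares of 1/32 among Vidar, Sindre.
Vidar is living and takes 1/32.
Sindre is living and takes 1/32.
Kolbein is living and takes 1/16.
Trygve predeceased; the 1/8 allotted to Trygve's branch passes to Trygve's issue by representation.
The 1/8 is divided into 4 equal shares of 1/32 among Solveig, Jorunn, Dagny, Gudrun.
Solveig is living and takes 1/32.
Jorunn is living and takes 1/32.
Dagny is living and takes 1/32.
Gudrun is living and takes 1/32.
Eirik predeceased; the 1/8 allotted to Eirik's branch passes to Eirik's issue by representation.
The 1/8 is divided into 3 equal shares of 1/24 among Tove, Frida, Ylva.
Tove is living and takes 1/24.
Frida is living and takes 1/24.
Ylva predeceased; the 1/24 allotted to Ylva's branch passes to Ylva's issue by representation.
The 1/24 is divided into 3 equal shares of 1/72 among Hakon, Ragna, Brynja.
Hakon is living and takes 1/72.
Ragna is living and takes 1/72.
Brynja is living and takes 1/72.
Ingeborg is living and takes 1/8.

Asgeir 1/2; Brynja 1/72; Dagny 1/32; Frida 1/24; Gudrun 1/32; Hakon 1/72; Ingeborg 1/8; Jorunn 1/32; Kolbein 1/16; Ragna 1/72; Sindre 1/32; Solveig 1/32; Tove 1/24; Vidar 1/32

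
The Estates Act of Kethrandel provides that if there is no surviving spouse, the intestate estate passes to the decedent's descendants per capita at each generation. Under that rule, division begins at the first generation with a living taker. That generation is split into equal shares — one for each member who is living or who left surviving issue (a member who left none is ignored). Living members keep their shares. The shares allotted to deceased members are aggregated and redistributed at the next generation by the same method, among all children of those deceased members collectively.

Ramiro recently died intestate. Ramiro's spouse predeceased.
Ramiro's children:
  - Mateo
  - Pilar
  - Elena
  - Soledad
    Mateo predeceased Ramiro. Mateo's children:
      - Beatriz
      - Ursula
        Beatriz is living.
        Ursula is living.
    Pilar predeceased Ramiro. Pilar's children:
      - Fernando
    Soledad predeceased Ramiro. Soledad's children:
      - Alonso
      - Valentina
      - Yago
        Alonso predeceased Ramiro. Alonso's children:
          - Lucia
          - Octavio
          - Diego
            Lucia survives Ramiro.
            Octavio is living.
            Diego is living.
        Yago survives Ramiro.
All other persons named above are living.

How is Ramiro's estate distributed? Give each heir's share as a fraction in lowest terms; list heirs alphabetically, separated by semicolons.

Beatriz 1/8; Diego 1/24; Elena 1/4; Fernando 1/8; Lucia 1/24; Octavio 1/24; Ursula 1/8; Valentina 1/8; Yago 1/8

There is no surviving spouse, so the entire estate passes to Ramiro's descendants per capita at each generation.
At generation 1 (Mateo, Pilar, Elena, Soledad) there are 4 shares of (1)/4 = 1/4 each.
Living: Elena — each takes 1/4.
Deceased: Mateo, Pilar, and Soledad. Their combined 3/4 is pooled and carried to generation 2.
At generation 2 (Beatriz, Ursula, Fernando, Alonso, Valentina, Yago) there are 6 shares of (3/4)/6 = 1/8 each.
Living: Beatriz, Ursula, Fernando, Valentina, and Yago — each takes 1/8.
Deceased: Alonso. That 1/8 share is carried to generation 3.
At generation 3 (Lucia, Octavio, Diego) there are 3 shares of (1/8)/3 = 1/24 each.
Living: Lucia, Octavio, and Diego — each takes 1/24.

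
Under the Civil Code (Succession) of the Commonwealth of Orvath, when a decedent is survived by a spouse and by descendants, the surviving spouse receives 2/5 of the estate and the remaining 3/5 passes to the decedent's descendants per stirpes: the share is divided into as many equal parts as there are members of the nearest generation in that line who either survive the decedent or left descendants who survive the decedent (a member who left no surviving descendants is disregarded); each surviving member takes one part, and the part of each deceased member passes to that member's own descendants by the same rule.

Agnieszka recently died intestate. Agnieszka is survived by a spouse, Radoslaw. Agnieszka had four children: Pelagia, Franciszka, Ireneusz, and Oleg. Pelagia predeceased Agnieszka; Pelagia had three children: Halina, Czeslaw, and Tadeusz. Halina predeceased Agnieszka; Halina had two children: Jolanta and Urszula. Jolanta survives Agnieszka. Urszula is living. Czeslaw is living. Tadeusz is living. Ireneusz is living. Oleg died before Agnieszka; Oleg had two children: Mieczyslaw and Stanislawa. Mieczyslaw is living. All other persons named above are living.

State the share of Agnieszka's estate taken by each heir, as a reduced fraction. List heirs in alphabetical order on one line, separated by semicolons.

Czeslaw 1/20; Franciszka 3/20; Ireneusz 3/20; Jolanta 1/40; Mieczyslaw 3/40; Radoslaw 2/5; Stanislawa 3/40; Tadeusz 1/20; Urszula 1/40

Radoslaw, as surviving spouse, takes 2/5.
The remaining 3/5 passes to Agnieszka's descendants per stirpes.
The 3/5 is divided into 4 equal shares of 3/20 among Pelagia, Franciszka, Ireneusz, Oleg.
Pelagia predeceased; the 3/20 allotted to Pelagia's branch passes to Pelagia's issue by representation.
The 3/20 is divided into 3 equal shares of 1/20 among Halina, Czeslaw, Tadeusz.
Halina predeceased; the 1/20 allotted to Halina's branch passes to Halina's issue by representation.
The 1/20 is divided into 2 equal shares of 1/40 among Jolanta, Urszula.
Jolanta is living and takes 1/40.
Urszula is living and takes 1/40.
Czeslaw is living and takes 1/20.
Tadeusz is living and takes 1/20.
Franciszka is living and takes 3/20.
Ireneusz is living and takes 3/20.
Oleg predeceased; the 3/20 allotted to Oleg's branch passes to Oleg's issue by representation.
The 3/20 is divided into 2 equal shares of 3/40 among Mieczyslaw, Stanislawa.
Mieczyslaw is living and takes 3/40.
Stanislawa is living and takes 3/40.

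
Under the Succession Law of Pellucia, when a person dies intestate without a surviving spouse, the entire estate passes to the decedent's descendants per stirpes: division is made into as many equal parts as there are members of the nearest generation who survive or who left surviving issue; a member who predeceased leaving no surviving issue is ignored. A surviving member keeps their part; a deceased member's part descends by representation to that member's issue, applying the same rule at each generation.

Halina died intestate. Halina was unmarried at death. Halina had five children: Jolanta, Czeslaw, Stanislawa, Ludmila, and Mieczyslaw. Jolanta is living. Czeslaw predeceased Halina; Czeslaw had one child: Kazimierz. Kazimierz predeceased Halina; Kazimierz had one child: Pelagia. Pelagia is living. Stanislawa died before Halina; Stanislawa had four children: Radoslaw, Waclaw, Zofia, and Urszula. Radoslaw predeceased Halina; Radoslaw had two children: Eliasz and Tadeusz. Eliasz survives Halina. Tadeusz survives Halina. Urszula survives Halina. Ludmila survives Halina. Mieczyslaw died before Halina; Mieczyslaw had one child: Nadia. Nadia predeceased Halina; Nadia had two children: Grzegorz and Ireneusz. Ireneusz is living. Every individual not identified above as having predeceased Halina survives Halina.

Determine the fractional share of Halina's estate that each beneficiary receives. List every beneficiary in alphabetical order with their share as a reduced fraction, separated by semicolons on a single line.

There is no surviving spouse, so the entire estate passes to Halina's descendants per stirpes.
The estate is divided into 5 equal shares of 1/5 among Jolanta, Czeslaw, Stanislawa, Ludmila, Mieczyslaw.
Jolanta is living and takes 1/5.
Czeslaw predeceased; the 1/5 allotted to Czeslaw's branch passes to Czeslaw's issue by representation.
Kazimierz's line is the sole branch at this level, so the full 1/5 passes to Kazimierz's issue by representation.
Pelagia is the sole taker at this level and receives the full 1/5.
Stanislawa predeceased; the 1/5 allotted to Stanislawa's branch passes to Stanislawa's issue by representation.
The 1/5 is divided into 4 equal shares of 1/20 among Radoslaw, Waclaw, Zofia, Urszula.
Radoslaw predeceased; the 1/20 allotted to Radoslaw's branch passes to Radoslaw's issue by representation.
The 1/20 is divided into 2 equal shares of 1/40 among Eliasz, Tadeusz.
Eliasz is living and takes 1/40.
Tadeusz is living and takes 1/40.
Waclaw is living and takes 1/20.
Zofia is living and takes 1/20.
Urszula is living and takes 1/20.
Ludmila is living and takes 1/5.
Mieczyslaw predeceased; the 1/5 allotted to Mieczyslaw's branch passes to Mieczyslaw's issue by representation.
Nadia's line is the sole branch at this level, so the full 1/5 passes to Nadia's issue by representation.
The 1/5 is divided into 2 equal shares of 1/10 among Grzegorz, Ireneusz.
Grzegorz is living and takes 1/10.
Ireneusz is living and takes 1/10.

Eliasz 1/40; Grzegorz 1/10; Ireneusz 1/10; Jolanta 1/5; Ludmila 1/5; Pelagia 1/5; Tadeusz 1/40; Urszula 1/20; Waclaw 1/20; Zofia 1/20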